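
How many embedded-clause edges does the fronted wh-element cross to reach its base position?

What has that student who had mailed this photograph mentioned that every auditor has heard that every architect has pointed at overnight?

"what" is extracted from the PP object of "pointed".
Boundaries crossed, outermost first: [that], [that] — 2 in total.

2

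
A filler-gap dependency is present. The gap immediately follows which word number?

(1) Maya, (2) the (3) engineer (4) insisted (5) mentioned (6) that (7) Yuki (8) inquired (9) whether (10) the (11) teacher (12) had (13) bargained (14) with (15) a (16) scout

4

The displaced element is "Maya" (word 1).
It is linked across 1 clause boundary (Ø).
It functions as the subject of "mentioned", so the gap sits immediately after word 4 ("insisted").
Base order: The engineer insisted that Maya mentioned that Yuki inquired whether the teacher had bargained with a scout.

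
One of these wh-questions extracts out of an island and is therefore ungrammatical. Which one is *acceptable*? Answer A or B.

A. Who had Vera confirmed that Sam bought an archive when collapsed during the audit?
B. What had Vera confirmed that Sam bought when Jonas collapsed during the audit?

In A, the wh-phrase is extracted from inside an adjunct island (introduced by "when"), which blocks movement.
In B, the extraction path crosses only that-complement boundaries, which are transparent.
So B is grammatical.

B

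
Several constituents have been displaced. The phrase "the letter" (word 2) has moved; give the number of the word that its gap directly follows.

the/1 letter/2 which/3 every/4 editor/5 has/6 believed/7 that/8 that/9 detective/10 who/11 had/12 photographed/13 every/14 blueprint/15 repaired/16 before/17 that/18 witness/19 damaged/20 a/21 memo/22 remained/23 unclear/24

The displaced element is "the letter" (word 2).
It is linked across 1 clause boundary (that).
It functions as the direct object of "repaired", so the gap sits immediately after word 16 ("repaired").
Base order: Every editor has believed that that detective who had photographed every blueprint repaired the letter before that witness damaged a memo.

16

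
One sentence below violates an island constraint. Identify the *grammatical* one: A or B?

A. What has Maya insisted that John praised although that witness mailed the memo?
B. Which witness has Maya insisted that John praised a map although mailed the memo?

A

In B, the wh-phrase is extracted from inside an adjunct island (introduced by "although"), which blocks movement.
In A, the extraction path crosses only that-complement boundaries, which are transparent.
So A is grammatical.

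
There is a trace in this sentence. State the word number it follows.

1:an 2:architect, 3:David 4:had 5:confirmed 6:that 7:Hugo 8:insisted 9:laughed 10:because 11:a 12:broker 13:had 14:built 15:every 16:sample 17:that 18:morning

8

The displaced element is "an architect" (word 2).
It is linked across 2 clause boundaries (that → Ø).
It functions as the subject of "laughed", so the gap sits immediately after word 8 ("insisted").
Base order: David had confirmed that Hugo insisted an architect laughed because a broker had built every sample that morning.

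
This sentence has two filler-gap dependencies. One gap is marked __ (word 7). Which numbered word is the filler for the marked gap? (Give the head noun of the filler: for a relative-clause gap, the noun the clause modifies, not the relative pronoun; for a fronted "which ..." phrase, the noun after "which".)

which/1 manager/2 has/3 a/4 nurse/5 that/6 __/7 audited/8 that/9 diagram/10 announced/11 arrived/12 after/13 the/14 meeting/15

5

The marked gap is inside the relative clause, the subject of "audited".
Its filler is the head noun "nurse" (via "that"), at word 5.
(The other dependency links word 2 to a gap after word 11.)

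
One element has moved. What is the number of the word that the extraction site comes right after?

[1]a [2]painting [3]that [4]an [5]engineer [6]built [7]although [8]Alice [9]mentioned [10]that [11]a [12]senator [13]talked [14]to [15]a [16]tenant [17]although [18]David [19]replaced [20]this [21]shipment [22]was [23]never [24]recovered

The displaced element is "a painting" (word 2).
It functions as the direct object of "built", so the gap sits immediately after word 6 ("built").
Base order: An engineer built a painting although Alice mentioned that a senator talked to a tenant although David replaced this shipment.

6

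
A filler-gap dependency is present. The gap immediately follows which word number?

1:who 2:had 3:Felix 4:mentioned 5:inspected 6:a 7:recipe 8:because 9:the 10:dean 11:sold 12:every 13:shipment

The displaced element is "who" (word 1).
It is linked across 1 clause boundary (Ø).
It functions as the subject of "inspected", so the gap sits immediately after word 4 ("mentioned").
Base order: Felix had mentioned that who inspected a recipe because the dean sold every shipment.

4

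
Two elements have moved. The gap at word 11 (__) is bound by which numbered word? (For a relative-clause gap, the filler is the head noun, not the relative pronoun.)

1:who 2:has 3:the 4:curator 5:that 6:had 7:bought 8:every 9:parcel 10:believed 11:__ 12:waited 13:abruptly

The marked gap is the subject of "waited".
Its filler is the fronted wh-phrase "who", at word 1.
(The other dependency links word 4 to a gap after word 5.)

1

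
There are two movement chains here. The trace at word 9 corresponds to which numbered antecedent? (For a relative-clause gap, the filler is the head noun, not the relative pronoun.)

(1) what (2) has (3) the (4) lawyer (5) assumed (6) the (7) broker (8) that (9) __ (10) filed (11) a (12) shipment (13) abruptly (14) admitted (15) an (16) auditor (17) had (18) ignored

The marked gap is inside the relative clause, the subject of "filed".
Its filler is the head noun "broker" (via "that"), at word 7.
(The other dependency links word 1 to a gap after word 18.)

7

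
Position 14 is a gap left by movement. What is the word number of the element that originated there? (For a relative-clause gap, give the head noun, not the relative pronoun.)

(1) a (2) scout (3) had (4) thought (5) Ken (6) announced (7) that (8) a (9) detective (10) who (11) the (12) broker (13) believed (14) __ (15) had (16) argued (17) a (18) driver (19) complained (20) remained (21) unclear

9

The gap at 14 is the subject of "argued", inside a relative clause.
The relative pronoun is "who" (word 10); it is bound by the head noun immediately before it.
Its filler is the head noun "detective", at word 9.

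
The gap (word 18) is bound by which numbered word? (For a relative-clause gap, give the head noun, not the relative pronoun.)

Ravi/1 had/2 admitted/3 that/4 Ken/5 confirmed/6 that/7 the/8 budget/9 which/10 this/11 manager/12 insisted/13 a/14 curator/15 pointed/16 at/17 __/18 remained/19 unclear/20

9

The gap at 18 is the prepositional object of "pointed", inside a relative clause.
The relative pronoun is "which" (word 10); it is bound by the head noun immediately before it.
Its filler is the head noun "budget", at word 9.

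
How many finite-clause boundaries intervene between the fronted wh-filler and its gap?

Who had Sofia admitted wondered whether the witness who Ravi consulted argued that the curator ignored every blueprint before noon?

"who" is extracted from the subject of "wondered".
Boundaries crossed, outermost first: [Ø] — 1 in total.

1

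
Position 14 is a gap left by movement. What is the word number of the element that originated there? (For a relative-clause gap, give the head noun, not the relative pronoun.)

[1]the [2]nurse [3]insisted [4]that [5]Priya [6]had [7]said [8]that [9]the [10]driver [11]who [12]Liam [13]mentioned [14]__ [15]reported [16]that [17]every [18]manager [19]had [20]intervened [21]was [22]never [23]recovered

The gap at 14 is the subject of "reported", inside a relative clause.
The relative pronoun is "who" (word 11); it is bound by the head noun immediately before it.
Its filler is the head noun "driver", at word 10.

10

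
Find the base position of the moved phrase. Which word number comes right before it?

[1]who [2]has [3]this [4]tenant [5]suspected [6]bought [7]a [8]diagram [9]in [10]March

The displaced element is "who" (word 1).
It is linked across 1 clause boundary (Ø).
It functions as the subject of "bought", so the gap sits immediately after word 5 ("suspected").
Base order: This tenant has suspected that who bought a diagram in March.

5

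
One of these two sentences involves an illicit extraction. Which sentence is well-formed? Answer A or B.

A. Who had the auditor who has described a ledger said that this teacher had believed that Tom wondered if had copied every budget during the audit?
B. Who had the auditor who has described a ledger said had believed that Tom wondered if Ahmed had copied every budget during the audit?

B

In A, the wh-phrase is extracted from inside a wh-island (introduced by "if"), which blocks movement.
In B, the extraction path crosses only that-complement boundaries, which are transparent.
So B is grammatical.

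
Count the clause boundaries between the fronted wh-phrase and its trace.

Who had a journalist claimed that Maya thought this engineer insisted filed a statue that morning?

"who" is extracted from the subject of "filed".
Boundaries crossed, outermost first: [that], [Ø], [Ø] — 3 in total.

3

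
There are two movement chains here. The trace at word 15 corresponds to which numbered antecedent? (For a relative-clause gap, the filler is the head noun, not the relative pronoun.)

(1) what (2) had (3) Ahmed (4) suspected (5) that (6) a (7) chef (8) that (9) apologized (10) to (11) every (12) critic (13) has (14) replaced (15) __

The marked gap is the direct object of "replaced".
Its filler is the fronted wh-phrase "what", at word 1.
(The other dependency links word 7 to a gap after word 8.)

1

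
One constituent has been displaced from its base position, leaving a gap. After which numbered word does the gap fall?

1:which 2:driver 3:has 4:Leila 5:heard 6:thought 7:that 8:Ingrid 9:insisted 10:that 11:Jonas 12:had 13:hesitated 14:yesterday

5

The displaced element is "which driver" (word 2).
It is linked across 1 clause boundary (Ø).
It functions as the subject of "thought", so the gap sits immediately after word 5 ("heard").
Base order: Leila has heard that which driver thought that Ingrid insisted that Jonas had hesitated yesterday.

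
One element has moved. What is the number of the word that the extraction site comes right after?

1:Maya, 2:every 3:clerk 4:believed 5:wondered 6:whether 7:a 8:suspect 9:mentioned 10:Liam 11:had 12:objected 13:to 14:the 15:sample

The displaced element is "Maya" (word 1).
It is linked across 1 clause boundary (Ø).
It functions as the subject of "wondered", so the gap sits immediately after word 4 ("believed").
Base order: Every clerk believed that Maya wondered whether a suspect mentioned Liam had objected to the sample.

4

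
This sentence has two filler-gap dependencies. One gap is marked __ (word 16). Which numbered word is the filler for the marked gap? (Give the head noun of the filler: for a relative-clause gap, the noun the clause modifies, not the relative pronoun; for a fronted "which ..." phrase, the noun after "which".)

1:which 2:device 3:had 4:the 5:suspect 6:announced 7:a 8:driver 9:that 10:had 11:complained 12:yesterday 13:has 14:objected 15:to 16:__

2

The marked gap is the object of the preposition "to" of "objected".
Its filler is the fronted wh-phrase "which device", at word 2.
(The other dependency links word 8 to a gap after word 9.)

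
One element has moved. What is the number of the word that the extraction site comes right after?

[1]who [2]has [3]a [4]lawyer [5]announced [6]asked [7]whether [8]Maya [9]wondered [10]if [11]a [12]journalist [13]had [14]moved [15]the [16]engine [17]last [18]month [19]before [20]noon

5

The displaced element is "who" (word 1).
It is linked across 1 clause boundary (Ø).
It functions as the subject of "asked", so the gap sits immediately after word 5 ("announced").
Base order: A lawyer has announced that who asked whether Maya wondered if a journalist had moved the engine last month before noon.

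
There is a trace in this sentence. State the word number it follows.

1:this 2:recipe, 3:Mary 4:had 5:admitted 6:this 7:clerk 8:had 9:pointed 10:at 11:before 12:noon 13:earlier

10

The displaced element is "this recipe" (word 2).
It is linked across 1 clause boundary (Ø).
It functions as the object of the preposition "at" of "pointed", so the gap sits immediately after word 10 ("at").
Base order: Mary had admitted this clerk had pointed at this recipe before noon earlier.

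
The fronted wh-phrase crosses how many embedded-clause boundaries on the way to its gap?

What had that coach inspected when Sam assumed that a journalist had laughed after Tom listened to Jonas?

0

"what" originates inside the matrix clause — no clause boundary is crossed.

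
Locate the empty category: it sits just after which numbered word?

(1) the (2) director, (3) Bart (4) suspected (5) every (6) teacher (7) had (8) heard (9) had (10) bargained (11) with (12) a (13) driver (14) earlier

8

The displaced element is "the director" (word 2).
It is linked across 2 clause boundaries (Ø → Ø).
It functions as the subject of "bargained", so the gap sits immediately after word 8 ("heard").
Base order: Bart suspected every teacher had heard that the director had bargained with a driver earlier.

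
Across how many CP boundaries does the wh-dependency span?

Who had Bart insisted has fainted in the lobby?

1

"who" is extracted from the subject of "fainted".
Boundaries crossed, outermost first: [Ø] — 1 in total.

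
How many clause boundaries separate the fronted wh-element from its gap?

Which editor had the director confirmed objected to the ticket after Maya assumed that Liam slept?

"which editor" is extracted from the subject of "objected".
Boundaries crossed, outermost first: [Ø] — 1 in total.

1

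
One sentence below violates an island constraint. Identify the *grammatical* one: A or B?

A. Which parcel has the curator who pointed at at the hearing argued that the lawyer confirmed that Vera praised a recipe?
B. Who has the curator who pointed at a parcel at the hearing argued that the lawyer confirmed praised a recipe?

B

In A, the wh-phrase is extracted from inside a complex-NP island (relative clause) (introduced by "who"), which blocks movement.
In B, the extraction path crosses only that-complement boundaries, which are transparent.
So B is grammatical.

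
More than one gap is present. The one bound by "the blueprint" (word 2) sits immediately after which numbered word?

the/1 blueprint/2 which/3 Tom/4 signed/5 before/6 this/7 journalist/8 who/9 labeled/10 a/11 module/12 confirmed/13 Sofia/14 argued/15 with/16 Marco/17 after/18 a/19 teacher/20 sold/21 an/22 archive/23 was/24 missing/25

The displaced element is "the blueprint" (word 2).
It functions as the direct object of "signed", so the gap sits immediately after word 5 ("signed").
Base order: Tom signed the blueprint before this journalist who labeled a module confirmed Sofia argued with Marco after a teacher sold an archive.

5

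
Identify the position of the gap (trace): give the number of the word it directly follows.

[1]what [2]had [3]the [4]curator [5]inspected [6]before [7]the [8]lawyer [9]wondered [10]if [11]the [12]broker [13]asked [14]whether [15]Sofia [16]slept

5

The displaced element is "what" (word 1).
It functions as the direct object of "inspected", so the gap sits immediately after word 5 ("inspected").
Base order: The curator had inspected what before the lawyer wondered if the broker asked whether Sofia slept.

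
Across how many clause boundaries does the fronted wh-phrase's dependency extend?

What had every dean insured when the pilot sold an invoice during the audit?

"what" originates inside the matrix clause — no clause boundary is crossed.

0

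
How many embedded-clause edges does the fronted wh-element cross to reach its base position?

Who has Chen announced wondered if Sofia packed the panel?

1

"who" is extracted from the subject of "wondered".
Boundaries crossed, outermost first: [Ø] — 1 in total.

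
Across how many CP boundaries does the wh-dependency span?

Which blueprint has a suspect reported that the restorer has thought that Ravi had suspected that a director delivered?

"which blueprint" is extracted from the object of "delivered".
Boundaries crossed, outermost first: [that], [that], [that] — 3 in total.

3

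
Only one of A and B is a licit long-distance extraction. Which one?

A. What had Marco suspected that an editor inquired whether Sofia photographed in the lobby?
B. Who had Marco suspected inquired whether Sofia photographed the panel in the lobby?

B

In A, the wh-phrase is extracted from inside a wh-island (introduced by "whether"), which blocks movement.
In B, the extraction path crosses only that-complement boundaries, which are transparent.
So B is grammatical.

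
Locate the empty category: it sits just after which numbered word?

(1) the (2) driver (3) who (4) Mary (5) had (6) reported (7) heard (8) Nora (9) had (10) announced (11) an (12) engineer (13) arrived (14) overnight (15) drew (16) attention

6

The displaced element is "the driver" (word 2).
It is linked across 1 clause boundary (Ø).
It functions as the subject of "heard", so the gap sits immediately after word 6 ("reported").
Base order: Mary had reported the driver heard Nora had announced an engineer arrived overnight.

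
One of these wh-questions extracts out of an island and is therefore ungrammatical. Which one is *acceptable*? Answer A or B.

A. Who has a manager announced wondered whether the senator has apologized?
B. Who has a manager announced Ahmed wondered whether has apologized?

A

In B, the wh-phrase is extracted from inside a wh-island (introduced by "whether"), which blocks movement.
In A, the extraction path crosses only that-complement boundaries, which are transparent.
So A is grammatical.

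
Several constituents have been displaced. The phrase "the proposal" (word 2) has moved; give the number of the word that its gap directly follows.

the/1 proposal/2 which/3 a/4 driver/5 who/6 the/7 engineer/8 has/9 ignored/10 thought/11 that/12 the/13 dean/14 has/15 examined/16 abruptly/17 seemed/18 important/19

16

The displaced element is "the proposal" (word 2).
It is linked across 1 clause boundary (that).
It functions as the direct object of "examined", so the gap sits immediately after word 16 ("examined").
Base order: A driver who the engineer has ignored thought that the dean has examined the proposal abruptly.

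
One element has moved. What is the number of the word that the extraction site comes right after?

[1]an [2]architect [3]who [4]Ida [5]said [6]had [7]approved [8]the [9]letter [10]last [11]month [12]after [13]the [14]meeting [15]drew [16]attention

5

The displaced element is "an architect" (word 2).
It is linked across 1 clause boundary (Ø).
It functions as the subject of "approved", so the gap sits immediately after word 5 ("said").
Base order: Ida said an architect had approved the letter last month after the meeting.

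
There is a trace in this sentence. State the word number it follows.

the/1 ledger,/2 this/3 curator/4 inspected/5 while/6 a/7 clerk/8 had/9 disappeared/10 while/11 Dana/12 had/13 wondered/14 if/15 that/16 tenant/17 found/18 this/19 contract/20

5

The displaced element is "the ledger" (word 2).
It functions as the direct object of "inspected", so the gap sits immediately after word 5 ("inspected").
Base order: This curator inspected the ledger while a clerk had disappeared while Dana had wondered if that tenant found this contract.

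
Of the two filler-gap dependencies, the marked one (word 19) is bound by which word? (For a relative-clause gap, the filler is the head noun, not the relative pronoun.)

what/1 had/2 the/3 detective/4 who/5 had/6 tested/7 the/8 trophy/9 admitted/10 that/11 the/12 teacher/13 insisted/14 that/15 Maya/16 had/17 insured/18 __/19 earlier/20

The marked gap is the direct object of "insured".
Its filler is the fronted wh-phrase "what", at word 1.
(The other dependency links word 4 to a gap after word 5.)

1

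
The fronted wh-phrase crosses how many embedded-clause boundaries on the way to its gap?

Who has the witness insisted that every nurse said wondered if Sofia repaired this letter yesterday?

2

"who" is extracted from the subject of "wondered".
Boundaries crossed, outermost first: [that], [Ø] — 2 in total.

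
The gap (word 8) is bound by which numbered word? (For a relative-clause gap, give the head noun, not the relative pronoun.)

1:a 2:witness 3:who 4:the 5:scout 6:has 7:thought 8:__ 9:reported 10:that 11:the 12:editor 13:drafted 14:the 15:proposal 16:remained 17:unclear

2

The gap at 8 is the subject of "reported", inside a relative clause.
The relative pronoun is "who" (word 3); it is bound by the head noun immediately before it.
Its filler is the head noun "witness", at word 2.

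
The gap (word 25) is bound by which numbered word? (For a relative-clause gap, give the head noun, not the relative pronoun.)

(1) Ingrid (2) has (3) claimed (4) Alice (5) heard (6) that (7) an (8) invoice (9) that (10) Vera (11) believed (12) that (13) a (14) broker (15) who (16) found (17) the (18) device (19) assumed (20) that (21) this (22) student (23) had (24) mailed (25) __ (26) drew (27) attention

The gap at 25 is the object of "mailed", inside a relative clause.
The relative pronoun is "that" (word 9); it is bound by the head noun immediately before it.
Its filler is the head noun "invoice", at word 8.

8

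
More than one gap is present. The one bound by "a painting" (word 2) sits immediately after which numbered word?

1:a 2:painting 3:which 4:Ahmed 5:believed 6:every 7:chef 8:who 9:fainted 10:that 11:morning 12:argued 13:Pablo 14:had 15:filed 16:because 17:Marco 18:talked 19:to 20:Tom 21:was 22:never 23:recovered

15

The displaced element is "a painting" (word 2).
It is linked across 2 clause boundaries (Ø → Ø).
It functions as the direct object of "filed", so the gap sits immediately after word 15 ("filed").
Base order: Ahmed believed every chef who fainted that morning argued Pablo had filed a painting because Marco talked to Tom.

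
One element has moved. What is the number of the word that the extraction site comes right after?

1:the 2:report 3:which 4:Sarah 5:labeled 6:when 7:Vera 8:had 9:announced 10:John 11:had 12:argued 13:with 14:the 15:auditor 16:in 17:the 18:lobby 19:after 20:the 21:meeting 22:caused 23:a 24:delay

5

The displaced element is "the report" (word 2).
It functions as the direct object of "labeled", so the gap sits immediately after word 5 ("labeled").
Base order: Sarah labeled the report when Vera had announced John had argued with the auditor in the lobby after the meeting.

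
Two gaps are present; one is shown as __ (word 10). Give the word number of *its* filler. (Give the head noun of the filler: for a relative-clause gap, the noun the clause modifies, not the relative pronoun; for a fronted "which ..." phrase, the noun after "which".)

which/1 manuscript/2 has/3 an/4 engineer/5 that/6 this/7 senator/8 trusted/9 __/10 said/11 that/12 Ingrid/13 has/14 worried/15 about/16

The marked gap is inside the relative clause, the direct object of "trusted".
Its filler is the head noun "engineer" (via "that"), at word 5.
(The other dependency links word 2 to a gap after word 16.)

5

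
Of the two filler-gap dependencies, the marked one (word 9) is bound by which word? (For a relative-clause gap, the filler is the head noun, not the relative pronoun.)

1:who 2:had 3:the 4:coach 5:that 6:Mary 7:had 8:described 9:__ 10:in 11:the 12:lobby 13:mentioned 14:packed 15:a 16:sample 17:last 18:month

The marked gap is inside the relative clause, the direct object of "described".
Its filler is the head noun "coach" (via "that"), at word 4.
(The other dependency links word 1 to a gap after word 13.)

4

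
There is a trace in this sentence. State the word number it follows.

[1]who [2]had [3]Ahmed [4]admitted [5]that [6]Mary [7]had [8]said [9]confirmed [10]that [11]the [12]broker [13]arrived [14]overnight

8

The displaced element is "who" (word 1).
It is linked across 2 clause boundaries (that → Ø).
It functions as the subject of "confirmed", so the gap sits immediately after word 8 ("said").
Base order: Ahmed had admitted that Mary had said that who confirmed that the broker arrived overnight.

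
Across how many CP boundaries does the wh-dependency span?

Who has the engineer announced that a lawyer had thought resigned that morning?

"who" is extracted from the subject of "resigned".
Boundaries crossed, outermost first: [that], [Ø] — 2 in total.

2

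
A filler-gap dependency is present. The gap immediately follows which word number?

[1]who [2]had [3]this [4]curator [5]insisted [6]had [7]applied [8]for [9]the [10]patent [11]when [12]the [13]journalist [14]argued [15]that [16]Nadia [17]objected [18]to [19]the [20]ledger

The displaced element is "who" (word 1).
It is linked across 1 clause boundary (Ø).
It functions as the subject of "applied", so the gap sits immediately after word 5 ("insisted").
Base order: This curator had insisted that who had applied for the patent when the journalist argued that Nadia objected to the ledger.

5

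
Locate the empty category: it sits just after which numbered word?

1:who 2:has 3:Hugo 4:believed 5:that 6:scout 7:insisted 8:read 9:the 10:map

7

The displaced element is "who" (word 1).
It is linked across 2 clause boundaries (Ø → Ø).
It functions as the subject of "read", so the gap sits immediately after word 7 ("insisted").
Base order: Hugo has believed that scout insisted that who read the map.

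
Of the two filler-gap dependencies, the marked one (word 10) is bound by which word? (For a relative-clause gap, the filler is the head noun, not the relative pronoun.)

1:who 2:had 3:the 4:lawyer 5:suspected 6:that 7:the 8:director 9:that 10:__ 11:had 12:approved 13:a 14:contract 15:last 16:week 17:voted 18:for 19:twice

The marked gap is inside the relative clause, the subject of "approved".
Its filler is the head noun "director" (via "that"), at word 8.
(The other dependency links word 1 to a gap after word 18.)

8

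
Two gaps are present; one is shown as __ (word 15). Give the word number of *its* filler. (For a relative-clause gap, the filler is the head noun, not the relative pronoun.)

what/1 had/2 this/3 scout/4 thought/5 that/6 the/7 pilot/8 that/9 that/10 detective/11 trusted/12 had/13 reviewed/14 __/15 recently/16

1

The marked gap is the direct object of "reviewed".
Its filler is the fronted wh-phrase "what", at word 1.
(The other dependency links word 8 to a gap after word 12.)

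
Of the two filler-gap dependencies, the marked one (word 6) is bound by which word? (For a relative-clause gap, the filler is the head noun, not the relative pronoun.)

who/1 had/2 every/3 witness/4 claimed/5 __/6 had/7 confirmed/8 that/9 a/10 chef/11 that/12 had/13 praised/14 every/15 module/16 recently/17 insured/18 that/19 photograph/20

The marked gap is the subject of "confirmed".
Its filler is the fronted wh-phrase "who", at word 1.
(The other dependency links word 11 to a gap after word 12.)

1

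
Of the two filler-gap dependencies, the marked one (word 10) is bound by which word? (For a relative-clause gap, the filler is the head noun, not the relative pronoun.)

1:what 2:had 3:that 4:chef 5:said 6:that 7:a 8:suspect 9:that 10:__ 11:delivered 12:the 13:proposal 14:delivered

8

The marked gap is inside the relative clause, the subject of "delivered".
Its filler is the head noun "suspect" (via "that"), at word 8.
(The other dependency links word 1 to a gap after word 14.)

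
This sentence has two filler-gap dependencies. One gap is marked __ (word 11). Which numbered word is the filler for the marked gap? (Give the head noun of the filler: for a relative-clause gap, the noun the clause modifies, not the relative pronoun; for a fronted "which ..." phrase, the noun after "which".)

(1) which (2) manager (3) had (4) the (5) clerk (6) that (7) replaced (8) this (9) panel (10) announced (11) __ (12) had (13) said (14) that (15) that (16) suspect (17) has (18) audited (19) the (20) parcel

The marked gap is the subject of "said".
Its filler is the fronted wh-phrase "which manager", at word 2.
(The other dependency links word 5 to a gap after word 6.)

2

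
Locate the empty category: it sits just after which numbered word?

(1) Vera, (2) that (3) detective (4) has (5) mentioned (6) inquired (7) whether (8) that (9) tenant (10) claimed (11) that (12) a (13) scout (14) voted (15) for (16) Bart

The displaced element is "Vera" (word 1).
It is linked across 1 clause boundary (Ø).
It functions as the subject of "inquired", so the gap sits immediately after word 5 ("mentioned").
Base order: That detective has mentioned Vera inquired whether that tenant claimed that a scout voted for Bart.

5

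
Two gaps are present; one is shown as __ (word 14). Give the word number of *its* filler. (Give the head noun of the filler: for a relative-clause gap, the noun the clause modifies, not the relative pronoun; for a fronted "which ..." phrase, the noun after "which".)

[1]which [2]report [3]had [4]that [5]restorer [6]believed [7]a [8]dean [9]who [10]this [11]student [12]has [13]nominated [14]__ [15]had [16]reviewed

The marked gap is inside the relative clause, the direct object of "nominated".
Its filler is the head noun "dean" (via "who"), at word 8.
(The other dependency links word 2 to a gap after word 16.)

8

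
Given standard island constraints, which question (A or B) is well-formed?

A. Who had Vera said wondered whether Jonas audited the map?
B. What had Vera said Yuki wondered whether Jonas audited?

A

In B, the wh-phrase is extracted from inside a wh-island (introduced by "whether"), which blocks movement.
In A, the extraction path crosses only that-complement boundaries, which are transparent.
So A is grammatical.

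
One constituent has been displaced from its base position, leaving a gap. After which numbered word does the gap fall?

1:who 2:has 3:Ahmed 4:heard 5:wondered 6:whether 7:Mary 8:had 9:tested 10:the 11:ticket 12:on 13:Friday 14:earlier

The displaced element is "who" (word 1).
It is linked across 1 clause boundary (Ø).
It functions as the subject of "wondered", so the gap sits immediately after word 4 ("heard").
Base order: Ahmed has heard that who wondered whether Mary had tested the ticket on Friday earlier.

4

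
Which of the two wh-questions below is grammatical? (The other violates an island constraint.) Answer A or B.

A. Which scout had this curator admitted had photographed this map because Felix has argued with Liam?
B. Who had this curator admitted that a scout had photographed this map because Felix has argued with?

A

In B, the wh-phrase is extracted from inside an adjunct island (introduced by "because"), which blocks movement.
In A, the extraction path crosses only that-complement boundaries, which are transparent.
So A is grammatical.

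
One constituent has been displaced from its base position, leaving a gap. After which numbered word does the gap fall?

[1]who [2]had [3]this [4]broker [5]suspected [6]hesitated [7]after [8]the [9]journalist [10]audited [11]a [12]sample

The displaced element is "who" (word 1).
It is linked across 1 clause boundary (Ø).
It functions as the subject of "hesitated", so the gap sits immediately after word 5 ("suspected").
Base order: This broker had suspected that who hesitated after the journalist audited a sample.

5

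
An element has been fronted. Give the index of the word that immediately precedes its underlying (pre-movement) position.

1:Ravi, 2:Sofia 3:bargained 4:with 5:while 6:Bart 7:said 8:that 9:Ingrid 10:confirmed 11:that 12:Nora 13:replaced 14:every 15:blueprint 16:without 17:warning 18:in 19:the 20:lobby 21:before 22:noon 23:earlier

The displaced element is "Ravi" (word 1).
It functions as the object of the preposition "with" of "bargained", so the gap sits immediately after word 4 ("with").
Base order: Sofia bargained with Ravi while Bart said that Ingrid confirmed that Nora replaced every blueprint without warning in the lobby before noon earlier.

4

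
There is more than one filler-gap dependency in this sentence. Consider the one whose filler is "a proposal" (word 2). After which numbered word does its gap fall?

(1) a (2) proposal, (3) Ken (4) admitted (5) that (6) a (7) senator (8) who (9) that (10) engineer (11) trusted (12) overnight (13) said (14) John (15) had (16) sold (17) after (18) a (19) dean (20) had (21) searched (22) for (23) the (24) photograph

The displaced element is "a proposal" (word 2).
It is linked across 2 clause boundaries (that → Ø).
It functions as the direct object of "sold", so the gap sits immediately after word 16 ("sold").
Base order: Ken admitted that a senator who that engineer trusted overnight said John had sold a proposal after a dean had searched for the photograph.

16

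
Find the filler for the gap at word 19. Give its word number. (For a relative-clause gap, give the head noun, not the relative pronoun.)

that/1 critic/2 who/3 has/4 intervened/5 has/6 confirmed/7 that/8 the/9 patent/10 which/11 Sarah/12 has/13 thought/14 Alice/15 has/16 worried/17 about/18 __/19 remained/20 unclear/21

10

The gap at 19 is the prepositional object of "worried", inside a relative clause.
The relative pronoun is "which" (word 11); it is bound by the head noun immediately before it.
Its filler is the head noun "patent", at word 10.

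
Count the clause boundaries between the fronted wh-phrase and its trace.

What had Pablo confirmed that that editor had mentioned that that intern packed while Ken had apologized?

2

"what" is extracted from the object of "packed".
Boundaries crossed, outermost first: [that], [that] — 2 in total.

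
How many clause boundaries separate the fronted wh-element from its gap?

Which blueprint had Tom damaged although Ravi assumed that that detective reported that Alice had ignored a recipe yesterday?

"which blueprint" originates inside the matrix clause — no clause boundary is crossed.

0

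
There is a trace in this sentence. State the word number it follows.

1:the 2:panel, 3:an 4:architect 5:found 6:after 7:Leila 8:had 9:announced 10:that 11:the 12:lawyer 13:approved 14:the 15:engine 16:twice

The displaced element is "the panel" (word 2).
It functions as the direct object of "found", so the gap sits immediately after word 5 ("found").
Base order: An architect found the panel after Leila had announced that the lawyer approved the engine twice.

5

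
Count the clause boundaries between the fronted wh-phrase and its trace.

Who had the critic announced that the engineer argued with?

"who" is extracted from the PP object of "argued".
Boundaries crossed, outermost first: [that] — 1 in total.

1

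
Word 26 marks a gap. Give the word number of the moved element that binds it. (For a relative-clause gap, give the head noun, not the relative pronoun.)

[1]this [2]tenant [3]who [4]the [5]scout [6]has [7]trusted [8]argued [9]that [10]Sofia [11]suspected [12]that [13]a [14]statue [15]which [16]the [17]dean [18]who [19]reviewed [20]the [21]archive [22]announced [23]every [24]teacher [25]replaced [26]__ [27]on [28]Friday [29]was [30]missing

14

The gap at 26 is the object of "replaced", inside a relative clause.
The relative pronoun is "which" (word 15); it is bound by the head noun immediately before it.
Its filler is the head noun "statue", at word 14.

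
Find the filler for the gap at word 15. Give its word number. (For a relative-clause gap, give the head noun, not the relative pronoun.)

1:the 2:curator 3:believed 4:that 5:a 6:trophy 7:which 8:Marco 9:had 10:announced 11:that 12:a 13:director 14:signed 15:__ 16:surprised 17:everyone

The gap at 15 is the object of "signed", inside a relative clause.
The relative pronoun is "which" (word 7); it is bound by the head noun immediately before it.
Its filler is the head noun "trophy", at word 6.

6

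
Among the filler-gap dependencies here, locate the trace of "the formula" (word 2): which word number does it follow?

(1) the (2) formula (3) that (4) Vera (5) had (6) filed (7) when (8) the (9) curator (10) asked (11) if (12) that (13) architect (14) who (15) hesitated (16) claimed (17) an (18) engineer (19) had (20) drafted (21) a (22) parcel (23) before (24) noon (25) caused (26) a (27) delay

6

The displaced element is "the formula" (word 2).
It functions as the direct object of "filed", so the gap sits immediately after word 6 ("filed").
Base order: Vera had filed the formula when the curator asked if that architect who hesitated claimed an engineer had drafted a parcel before noon.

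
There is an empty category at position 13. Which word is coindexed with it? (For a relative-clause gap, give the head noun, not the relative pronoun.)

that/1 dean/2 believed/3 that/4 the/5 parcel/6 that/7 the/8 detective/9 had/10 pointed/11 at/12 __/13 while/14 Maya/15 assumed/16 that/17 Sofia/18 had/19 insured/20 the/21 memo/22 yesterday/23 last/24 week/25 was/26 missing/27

The gap at 13 is the prepositional object of "pointed", inside a relative clause.
The relative pronoun is "that" (word 7); it is bound by the head noun immediately before it.
Its filler is the head noun "parcel", at word 6.

6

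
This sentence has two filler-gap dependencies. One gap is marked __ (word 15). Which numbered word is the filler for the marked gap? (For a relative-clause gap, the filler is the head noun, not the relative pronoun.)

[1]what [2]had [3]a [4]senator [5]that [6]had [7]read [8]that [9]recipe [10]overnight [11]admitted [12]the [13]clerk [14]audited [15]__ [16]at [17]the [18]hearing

The marked gap is the direct object of "audited".
Its filler is the fronted wh-phrase "what", at word 1.
(The other dependency links word 4 to a gap after word 5.)

1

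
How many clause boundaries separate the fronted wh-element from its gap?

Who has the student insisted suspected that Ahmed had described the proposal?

"who" is extracted from the subject of "suspected".
Boundaries crossed, outermost first: [Ø] — 1 in total.

1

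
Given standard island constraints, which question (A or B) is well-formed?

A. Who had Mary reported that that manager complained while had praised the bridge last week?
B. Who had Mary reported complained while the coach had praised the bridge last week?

In A, the wh-phrase is extracted from inside an adjunct island (introduced by "while"), which blocks movement.
In B, the extraction path crosses only that-complement boundaries, which are transparent.
So B is grammatical.

B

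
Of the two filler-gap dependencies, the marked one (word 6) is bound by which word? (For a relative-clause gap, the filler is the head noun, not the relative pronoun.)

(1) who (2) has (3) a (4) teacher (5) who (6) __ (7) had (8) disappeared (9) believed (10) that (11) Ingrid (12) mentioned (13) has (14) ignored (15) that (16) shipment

4

The marked gap is inside the relative clause, the subject of "disappeared".
Its filler is the head noun "teacher" (via "who"), at word 4.
(The other dependency links word 1 to a gap after word 12.)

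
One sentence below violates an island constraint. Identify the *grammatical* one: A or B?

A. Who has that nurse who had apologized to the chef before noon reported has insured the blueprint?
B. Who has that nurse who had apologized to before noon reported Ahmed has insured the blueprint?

In B, the wh-phrase is extracted from inside a complex-NP island (relative clause) (introduced by "who"), which blocks movement.
In A, the extraction path crosses only that-complement boundaries, which are transparent.
So A is grammatical.

A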